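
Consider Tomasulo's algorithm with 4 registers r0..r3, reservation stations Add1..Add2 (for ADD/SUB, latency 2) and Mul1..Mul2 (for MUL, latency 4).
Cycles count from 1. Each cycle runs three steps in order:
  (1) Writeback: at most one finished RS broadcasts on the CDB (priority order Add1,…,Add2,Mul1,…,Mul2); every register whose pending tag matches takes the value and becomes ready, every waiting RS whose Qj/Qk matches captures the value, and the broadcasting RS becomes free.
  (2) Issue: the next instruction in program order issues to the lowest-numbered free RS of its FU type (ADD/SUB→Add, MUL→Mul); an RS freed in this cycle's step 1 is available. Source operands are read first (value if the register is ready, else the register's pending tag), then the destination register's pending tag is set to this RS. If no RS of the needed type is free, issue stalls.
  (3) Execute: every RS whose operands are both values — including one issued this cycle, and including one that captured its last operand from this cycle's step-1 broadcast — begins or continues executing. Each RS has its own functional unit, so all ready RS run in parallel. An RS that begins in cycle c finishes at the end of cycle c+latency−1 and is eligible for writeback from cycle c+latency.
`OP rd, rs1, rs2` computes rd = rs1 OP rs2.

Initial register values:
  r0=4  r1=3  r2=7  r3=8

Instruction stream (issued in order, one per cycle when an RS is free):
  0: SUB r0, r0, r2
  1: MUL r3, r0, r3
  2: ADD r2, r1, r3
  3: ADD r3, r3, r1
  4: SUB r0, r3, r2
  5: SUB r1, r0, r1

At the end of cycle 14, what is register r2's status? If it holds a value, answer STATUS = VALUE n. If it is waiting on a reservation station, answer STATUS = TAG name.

cycle 1: issue SUB r0<-Add1 // r0:Add1,r1:3,r2:7,r3:8
cycle 2: issue MUL r3<-Mul1 // r0:Add1,r1:3,r2:7,r3:Mul1
cycle 3: CDB Add1=-3; issue ADD r2<-Add1 // r0:-3,r1:3,r2:Add1,r3:Mul1
cycle 4: issue ADD r3<-Add2 // r0:-3,r1:3,r2:Add1,r3:Add2
cycle 5: stall // r0:-3,r1:3,r2:Add1,r3:Add2
cycle 6: stall // r0:-3,r1:3,r2:Add1,r3:Add2
cycle 7: CDB Mul1=-24; stall // r0:-3,r1:3,r2:Add1,r3:Add2
cycle 8: stall // r0:-3,r1:3,r2:Add1,r3:Add2
cycle 9: CDB Add1=-21; issue SUB r0<-Add1 // r0:Add1,r1:3,r2:-21,r3:Add2
cycle 10: CDB Add2=-21; issue SUB r1<-Add2 // r0:Add1,r1:Add2,r2:-21,r3:-21
cycle 11: - // r0:Add1,r1:Add2,r2:-21,r3:-21
cycle 12: CDB Add1=0 // r0:0,r1:Add2,r2:-21,r3:-21
cycle 13: - // r0:0,r1:Add2,r2:-21,r3:-21
cycle 14: CDB Add2=-3 // r0:0,r1:-3,r2:-21,r3:-21

STATUS = VALUE -21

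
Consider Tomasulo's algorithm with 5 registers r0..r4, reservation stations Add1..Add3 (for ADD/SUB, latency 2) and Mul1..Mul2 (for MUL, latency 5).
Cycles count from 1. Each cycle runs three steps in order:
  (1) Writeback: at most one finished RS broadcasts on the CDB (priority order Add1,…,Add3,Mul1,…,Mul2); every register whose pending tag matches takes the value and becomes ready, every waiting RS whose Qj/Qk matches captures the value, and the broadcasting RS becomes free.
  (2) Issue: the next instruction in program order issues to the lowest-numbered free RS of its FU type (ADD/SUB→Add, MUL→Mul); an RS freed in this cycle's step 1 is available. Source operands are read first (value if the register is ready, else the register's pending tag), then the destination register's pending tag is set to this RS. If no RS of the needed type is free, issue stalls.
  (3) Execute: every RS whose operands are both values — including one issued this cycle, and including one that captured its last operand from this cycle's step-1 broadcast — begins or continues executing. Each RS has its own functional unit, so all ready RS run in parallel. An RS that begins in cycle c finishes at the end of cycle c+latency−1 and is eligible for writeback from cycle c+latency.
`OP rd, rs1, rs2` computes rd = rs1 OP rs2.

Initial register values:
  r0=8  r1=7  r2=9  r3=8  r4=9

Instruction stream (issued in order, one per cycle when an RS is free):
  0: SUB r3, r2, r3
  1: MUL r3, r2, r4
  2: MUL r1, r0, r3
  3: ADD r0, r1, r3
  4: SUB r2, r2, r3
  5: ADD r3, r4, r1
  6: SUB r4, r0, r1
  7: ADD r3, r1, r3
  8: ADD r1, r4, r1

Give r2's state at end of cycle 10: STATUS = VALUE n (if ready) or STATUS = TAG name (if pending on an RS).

c1: issue SUB r3<-Add1 | r0:8,r1:7,r2:9,r3:Add1,r4:9
c2: issue MUL r3<-Mul1 | r0:8,r1:7,r2:9,r3:Mul1,r4:9
c3: CDB Add1=1; issue MUL r1<-Mul2 | r0:8,r1:Mul2,r2:9,r3:Mul1,r4:9
c4: issue ADD r0<-Add1 | r0:Add1,r1:Mul2,r2:9,r3:Mul1,r4:9
c5: issue SUB r2<-Add2 | r0:Add1,r1:Mul2,r2:Add2,r3:Mul1,r4:9
c6: issue ADD r3<-Add3 | r0:Add1,r1:Mul2,r2:Add2,r3:Add3,r4:9
c7: CDB Mul1=81; stall | r0:Add1,r1:Mul2,r2:Add2,r3:Add3,r4:9
c8: stall | r0:Add1,r1:Mul2,r2:Add2,r3:Add3,r4:9
c9: CDB Add2=-72; issue SUB r4<-Add2 | r0:Add1,r1:Mul2,r2:-72,r3:Add3,r4:Add2
c10: stall | r0:Add1,r1:Mul2,r2:-72,r3:Add3,r4:Add2

STATUS = VALUE -72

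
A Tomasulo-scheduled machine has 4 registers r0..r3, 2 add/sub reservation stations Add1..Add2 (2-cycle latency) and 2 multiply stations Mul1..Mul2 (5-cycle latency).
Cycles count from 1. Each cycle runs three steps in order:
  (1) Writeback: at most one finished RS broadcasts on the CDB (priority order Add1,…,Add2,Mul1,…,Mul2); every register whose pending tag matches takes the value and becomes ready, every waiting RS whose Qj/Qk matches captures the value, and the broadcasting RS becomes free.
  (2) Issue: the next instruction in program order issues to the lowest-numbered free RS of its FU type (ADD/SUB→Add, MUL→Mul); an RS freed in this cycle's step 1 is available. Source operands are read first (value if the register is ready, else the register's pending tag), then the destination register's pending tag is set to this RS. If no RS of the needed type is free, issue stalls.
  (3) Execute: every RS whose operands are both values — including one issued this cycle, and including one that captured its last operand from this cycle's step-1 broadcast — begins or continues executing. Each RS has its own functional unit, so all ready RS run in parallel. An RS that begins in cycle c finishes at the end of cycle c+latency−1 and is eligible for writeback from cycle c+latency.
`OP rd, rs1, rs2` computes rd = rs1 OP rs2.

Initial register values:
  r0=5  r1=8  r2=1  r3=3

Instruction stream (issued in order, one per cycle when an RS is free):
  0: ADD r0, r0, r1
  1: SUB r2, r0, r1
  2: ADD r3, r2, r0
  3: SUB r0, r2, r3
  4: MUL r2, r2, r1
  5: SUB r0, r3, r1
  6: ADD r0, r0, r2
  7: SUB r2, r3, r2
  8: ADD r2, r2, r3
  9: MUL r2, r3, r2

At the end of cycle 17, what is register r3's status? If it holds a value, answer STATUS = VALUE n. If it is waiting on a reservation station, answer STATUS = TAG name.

  c1: issue ADD r0<-Add1  regs: r0:Add1,r1:8,r2:1,r3:3
  c2: issue SUB r2<-Add2  regs: r0:Add1,r1:8,r2:Add2,r3:3
  c3: CDB Add1=13; issue ADD r3<-Add1  regs: r0:13,r1:8,r2:Add2,r3:Add1
  c4: stall  regs: r0:13,r1:8,r2:Add2,r3:Add1
  c5: CDB Add2=5; issue SUB r0<-Add2  regs: r0:Add2,r1:8,r2:5,r3:Add1
  c6: issue MUL r2<-Mul1  regs: r0:Add2,r1:8,r2:Mul1,r3:Add1
  c7: CDB Add1=18; issue SUB r0<-Add1  regs: r0:Add1,r1:8,r2:Mul1,r3:18
  c8: stall  regs: r0:Add1,r1:8,r2:Mul1,r3:18
  c9: CDB Add1=10; issue ADD r0<-Add1  regs: r0:Add1,r1:8,r2:Mul1,r3:18
  c10: CDB Add2=-13; issue SUB r2<-Add2  regs: r0:Add1,r1:8,r2:Add2,r3:18
  c11: CDB Mul1=40; stall  regs: r0:Add1,r1:8,r2:Add2,r3:18
  c12: stall  regs: r0:Add1,r1:8,r2:Add2,r3:18
  c13: CDB Add1=50; issue ADD r2<-Add1  regs: r0:50,r1:8,r2:Add1,r3:18
  c14: CDB Add2=-22; issue MUL r2<-Mul1  regs: r0:50,r1:8,r2:Mul1,r3:18
  c15: -  regs: r0:50,r1:8,r2:Mul1,r3:18
  c16: CDB Add1=-4  regs: r0:50,r1:8,r2:Mul1,r3:18
  c17: -  regs: r0:50,r1:8,r2:Mul1,r3:18

STATUS = VALUE 18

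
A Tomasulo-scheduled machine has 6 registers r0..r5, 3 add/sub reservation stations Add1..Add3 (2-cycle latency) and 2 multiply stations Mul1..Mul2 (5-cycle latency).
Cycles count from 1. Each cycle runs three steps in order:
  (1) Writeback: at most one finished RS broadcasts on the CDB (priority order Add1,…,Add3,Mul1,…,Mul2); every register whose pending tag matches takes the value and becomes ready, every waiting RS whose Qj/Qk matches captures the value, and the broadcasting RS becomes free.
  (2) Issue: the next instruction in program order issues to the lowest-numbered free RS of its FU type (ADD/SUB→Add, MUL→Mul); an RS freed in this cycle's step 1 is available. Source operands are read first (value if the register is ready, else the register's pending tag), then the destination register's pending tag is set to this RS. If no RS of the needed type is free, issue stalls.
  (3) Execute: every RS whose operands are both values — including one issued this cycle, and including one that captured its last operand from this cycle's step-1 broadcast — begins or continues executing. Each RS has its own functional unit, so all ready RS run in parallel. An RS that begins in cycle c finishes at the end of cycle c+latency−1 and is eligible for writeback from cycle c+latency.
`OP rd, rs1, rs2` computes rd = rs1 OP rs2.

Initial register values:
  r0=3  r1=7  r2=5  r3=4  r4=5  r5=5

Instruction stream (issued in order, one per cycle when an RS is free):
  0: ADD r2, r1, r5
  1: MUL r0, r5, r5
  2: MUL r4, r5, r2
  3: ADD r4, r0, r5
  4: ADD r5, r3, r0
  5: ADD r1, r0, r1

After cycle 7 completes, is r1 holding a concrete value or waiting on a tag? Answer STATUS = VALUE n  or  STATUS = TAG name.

STATUS = TAG Add3

cycle 1: issue ADD r2<-Add1 // r0:3,r1:7,r2:Add1,r3:4,r4:5,r5:5
cycle 2: issue MUL r0<-Mul1 // r0:Mul1,r1:7,r2:Add1,r3:4,r4:5,r5:5
cycle 3: CDB Add1=12; issue MUL r4<-Mul2 // r0:Mul1,r1:7,r2:12,r3:4,r4:Mul2,r5:5
cycle 4: issue ADD r4<-Add1 // r0:Mul1,r1:7,r2:12,r3:4,r4:Add1,r5:5
cycle 5: issue ADD r5<-Add2 // r0:Mul1,r1:7,r2:12,r3:4,r4:Add1,r5:Add2
cycle 6: issue ADD r1<-Add3 // r0:Mul1,r1:Add3,r2:12,r3:4,r4:Add1,r5:Add2
cycle 7: CDB Mul1=25 // r0:25,r1:Add3,r2:12,r3:4,r4:Add1,r5:Add2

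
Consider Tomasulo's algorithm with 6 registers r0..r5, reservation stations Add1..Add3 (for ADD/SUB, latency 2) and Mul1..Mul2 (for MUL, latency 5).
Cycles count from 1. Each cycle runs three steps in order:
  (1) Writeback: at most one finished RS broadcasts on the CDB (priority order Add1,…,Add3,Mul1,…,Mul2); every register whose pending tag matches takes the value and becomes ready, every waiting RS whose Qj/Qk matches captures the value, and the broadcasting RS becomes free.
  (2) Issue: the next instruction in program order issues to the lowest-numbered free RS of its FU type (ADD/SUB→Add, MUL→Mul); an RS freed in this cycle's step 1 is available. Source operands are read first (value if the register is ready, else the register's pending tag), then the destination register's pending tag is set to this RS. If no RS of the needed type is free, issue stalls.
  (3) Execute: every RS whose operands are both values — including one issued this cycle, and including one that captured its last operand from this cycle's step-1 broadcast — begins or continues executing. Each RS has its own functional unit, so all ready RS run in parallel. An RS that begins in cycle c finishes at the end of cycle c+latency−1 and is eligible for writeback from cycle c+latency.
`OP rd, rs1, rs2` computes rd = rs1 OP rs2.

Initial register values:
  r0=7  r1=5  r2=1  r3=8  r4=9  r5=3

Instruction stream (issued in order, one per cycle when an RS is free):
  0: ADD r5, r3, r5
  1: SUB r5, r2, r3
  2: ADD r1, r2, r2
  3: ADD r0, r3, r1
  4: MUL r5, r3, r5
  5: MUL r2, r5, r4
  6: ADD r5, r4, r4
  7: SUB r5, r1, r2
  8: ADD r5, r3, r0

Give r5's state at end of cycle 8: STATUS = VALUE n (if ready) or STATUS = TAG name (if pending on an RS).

STATUS = TAG Add2

cycle 1: issue ADD r5<-Add1 // r0:7,r1:5,r2:1,r3:8,r4:9,r5:Add1
cycle 2: issue SUB r5<-Add2 // r0:7,r1:5,r2:1,r3:8,r4:9,r5:Add2
cycle 3: CDB Add1=11; issue ADD r1<-Add1 // r0:7,r1:Add1,r2:1,r3:8,r4:9,r5:Add2
cycle 4: CDB Add2=-7; issue ADD r0<-Add2 // r0:Add2,r1:Add1,r2:1,r3:8,r4:9,r5:-7
cycle 5: CDB Add1=2; issue MUL r5<-Mul1 // r0:Add2,r1:2,r2:1,r3:8,r4:9,r5:Mul1
cycle 6: issue MUL r2<-Mul2 // r0:Add2,r1:2,r2:Mul2,r3:8,r4:9,r5:Mul1
cycle 7: CDB Add2=10; issue ADD r5<-Add1 // r0:10,r1:2,r2:Mul2,r3:8,r4:9,r5:Add1
cycle 8: issue SUB r5<-Add2 // r0:10,r1:2,r2:Mul2,r3:8,r4:9,r5:Add2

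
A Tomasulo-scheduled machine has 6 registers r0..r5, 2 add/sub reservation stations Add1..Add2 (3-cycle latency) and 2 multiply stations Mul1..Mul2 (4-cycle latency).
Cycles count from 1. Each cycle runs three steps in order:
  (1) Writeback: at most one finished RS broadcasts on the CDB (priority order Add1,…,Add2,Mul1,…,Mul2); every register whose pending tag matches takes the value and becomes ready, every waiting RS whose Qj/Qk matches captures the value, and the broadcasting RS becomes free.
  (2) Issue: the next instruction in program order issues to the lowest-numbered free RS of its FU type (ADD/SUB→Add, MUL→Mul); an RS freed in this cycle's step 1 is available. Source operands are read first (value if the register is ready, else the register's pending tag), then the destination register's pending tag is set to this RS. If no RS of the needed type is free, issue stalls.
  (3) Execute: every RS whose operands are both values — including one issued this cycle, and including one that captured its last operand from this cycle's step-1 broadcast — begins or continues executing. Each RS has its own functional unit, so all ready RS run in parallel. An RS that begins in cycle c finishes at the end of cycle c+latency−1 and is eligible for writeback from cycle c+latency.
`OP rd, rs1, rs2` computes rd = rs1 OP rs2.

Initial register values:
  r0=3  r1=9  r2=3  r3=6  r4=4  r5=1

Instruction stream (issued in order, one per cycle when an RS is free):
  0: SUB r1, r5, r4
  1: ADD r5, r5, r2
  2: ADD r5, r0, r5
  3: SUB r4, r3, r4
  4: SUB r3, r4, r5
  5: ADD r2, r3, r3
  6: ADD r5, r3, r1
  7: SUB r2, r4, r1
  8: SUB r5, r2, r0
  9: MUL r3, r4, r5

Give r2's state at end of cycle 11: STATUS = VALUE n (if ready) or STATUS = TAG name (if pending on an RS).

c1: issue SUB r1<-Add1 | r0:3,r1:Add1,r2:3,r3:6,r4:4,r5:1
c2: issue ADD r5<-Add2 | r0:3,r1:Add1,r2:3,r3:6,r4:4,r5:Add2
c3: stall | r0:3,r1:Add1,r2:3,r3:6,r4:4,r5:Add2
c4: CDB Add1=-3; issue ADD r5<-Add1 | r0:3,r1:-3,r2:3,r3:6,r4:4,r5:Add1
c5: CDB Add2=4; issue SUB r4<-Add2 | r0:3,r1:-3,r2:3,r3:6,r4:Add2,r5:Add1
c6: stall | r0:3,r1:-3,r2:3,r3:6,r4:Add2,r5:Add1
c7: stall | r0:3,r1:-3,r2:3,r3:6,r4:Add2,r5:Add1
c8: CDB Add1=7; issue SUB r3<-Add1 | r0:3,r1:-3,r2:3,r3:Add1,r4:Add2,r5:7
c9: CDB Add2=2; issue ADD r2<-Add2 | r0:3,r1:-3,r2:Add2,r3:Add1,r4:2,r5:7
c10: stall | r0:3,r1:-3,r2:Add2,r3:Add1,r4:2,r5:7
c11: stall | r0:3,r1:-3,r2:Add2,r3:Add1,r4:2,r5:7

STATUS = TAG Add2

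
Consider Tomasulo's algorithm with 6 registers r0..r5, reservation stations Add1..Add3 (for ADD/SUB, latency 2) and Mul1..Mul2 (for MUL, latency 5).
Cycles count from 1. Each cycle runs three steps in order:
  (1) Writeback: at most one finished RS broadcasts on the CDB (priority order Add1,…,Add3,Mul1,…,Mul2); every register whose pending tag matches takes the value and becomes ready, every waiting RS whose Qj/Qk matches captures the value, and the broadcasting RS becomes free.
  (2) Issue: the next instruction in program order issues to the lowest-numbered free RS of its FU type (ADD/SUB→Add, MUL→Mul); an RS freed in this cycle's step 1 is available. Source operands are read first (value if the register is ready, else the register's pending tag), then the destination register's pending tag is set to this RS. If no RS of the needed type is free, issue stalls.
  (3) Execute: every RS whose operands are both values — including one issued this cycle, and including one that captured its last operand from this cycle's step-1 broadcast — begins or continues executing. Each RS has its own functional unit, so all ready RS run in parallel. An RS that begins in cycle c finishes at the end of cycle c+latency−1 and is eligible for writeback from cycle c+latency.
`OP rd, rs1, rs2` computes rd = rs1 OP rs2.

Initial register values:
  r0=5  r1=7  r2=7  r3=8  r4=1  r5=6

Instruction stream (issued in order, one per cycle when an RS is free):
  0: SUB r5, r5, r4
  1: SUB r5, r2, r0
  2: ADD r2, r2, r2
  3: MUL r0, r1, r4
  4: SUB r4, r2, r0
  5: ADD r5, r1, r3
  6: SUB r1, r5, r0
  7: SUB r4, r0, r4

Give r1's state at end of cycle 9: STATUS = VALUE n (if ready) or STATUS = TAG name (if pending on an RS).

STATUS = TAG Add3

cycle 1: issue SUB r5<-Add1 // r0:5,r1:7,r2:7,r3:8,r4:1,r5:Add1
cycle 2: issue SUB r5<-Add2 // r0:5,r1:7,r2:7,r3:8,r4:1,r5:Add2
cycle 3: CDB Add1=5; issue ADD r2<-Add1 // r0:5,r1:7,r2:Add1,r3:8,r4:1,r5:Add2
cycle 4: CDB Add2=2; issue MUL r0<-Mul1 // r0:Mul1,r1:7,r2:Add1,r3:8,r4:1,r5:2
cycle 5: CDB Add1=14; issue SUB r4<-Add1 // r0:Mul1,r1:7,r2:14,r3:8,r4:Add1,r5:2
cycle 6: issue ADD r5<-Add2 // r0:Mul1,r1:7,r2:14,r3:8,r4:Add1,r5:Add2
cycle 7: issue SUB r1<-Add3 // r0:Mul1,r1:Add3,r2:14,r3:8,r4:Add1,r5:Add2
cycle 8: CDB Add2=15; issue SUB r4<-Add2 // r0:Mul1,r1:Add3,r2:14,r3:8,r4:Add2,r5:15
cycle 9: CDB Mul1=7 // r0:7,r1:Add3,r2:14,r3:8,r4:Add2,r5:15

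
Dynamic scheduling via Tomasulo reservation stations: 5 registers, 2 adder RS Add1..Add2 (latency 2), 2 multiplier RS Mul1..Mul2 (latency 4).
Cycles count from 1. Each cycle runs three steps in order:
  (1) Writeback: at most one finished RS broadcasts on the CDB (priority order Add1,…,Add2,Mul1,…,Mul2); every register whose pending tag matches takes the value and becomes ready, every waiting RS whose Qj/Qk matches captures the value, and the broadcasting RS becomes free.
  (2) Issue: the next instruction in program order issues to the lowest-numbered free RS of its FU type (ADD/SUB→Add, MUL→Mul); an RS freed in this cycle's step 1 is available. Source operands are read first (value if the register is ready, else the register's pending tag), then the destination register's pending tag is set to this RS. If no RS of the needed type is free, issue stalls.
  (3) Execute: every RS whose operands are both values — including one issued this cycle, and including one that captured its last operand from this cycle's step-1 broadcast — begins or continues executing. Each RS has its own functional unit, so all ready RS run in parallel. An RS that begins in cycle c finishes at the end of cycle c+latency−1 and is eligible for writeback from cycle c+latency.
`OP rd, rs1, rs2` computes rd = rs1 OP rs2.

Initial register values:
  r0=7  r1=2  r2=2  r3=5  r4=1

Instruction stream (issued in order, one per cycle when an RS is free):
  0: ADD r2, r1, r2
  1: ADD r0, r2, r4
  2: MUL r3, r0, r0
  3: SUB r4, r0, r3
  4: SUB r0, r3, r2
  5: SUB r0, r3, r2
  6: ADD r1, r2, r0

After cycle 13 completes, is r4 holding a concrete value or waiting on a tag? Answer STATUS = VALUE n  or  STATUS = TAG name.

cycle 1: issue ADD r2<-Add1 // r0:7,r1:2,r2:Add1,r3:5,r4:1
cycle 2: issue ADD r0<-Add2 // r0:Add2,r1:2,r2:Add1,r3:5,r4:1
cycle 3: CDB Add1=4; issue MUL r3<-Mul1 // r0:Add2,r1:2,r2:4,r3:Mul1,r4:1
cycle 4: issue SUB r4<-Add1 // r0:Add2,r1:2,r2:4,r3:Mul1,r4:Add1
cycle 5: CDB Add2=5; issue SUB r0<-Add2 // r0:Add2,r1:2,r2:4,r3:Mul1,r4:Add1
cycle 6: stall // r0:Add2,r1:2,r2:4,r3:Mul1,r4:Add1
cycle 7: stall // r0:Add2,r1:2,r2:4,r3:Mul1,r4:Add1
cycle 8: stall // r0:Add2,r1:2,r2:4,r3:Mul1,r4:Add1
cycle 9: CDB Mul1=25; stall // r0:Add2,r1:2,r2:4,r3:25,r4:Add1
cycle 10: stall // r0:Add2,r1:2,r2:4,r3:25,r4:Add1
cycle 11: CDB Add1=-20; issue SUB r0<-Add1 // r0:Add1,r1:2,r2:4,r3:25,r4:-20
cycle 12: CDB Add2=21; issue ADD r1<-Add2 // r0:Add1,r1:Add2,r2:4,r3:25,r4:-20
cycle 13: CDB Add1=21 // r0:21,r1:Add2,r2:4,r3:25,r4:-20

STATUS = VALUE -20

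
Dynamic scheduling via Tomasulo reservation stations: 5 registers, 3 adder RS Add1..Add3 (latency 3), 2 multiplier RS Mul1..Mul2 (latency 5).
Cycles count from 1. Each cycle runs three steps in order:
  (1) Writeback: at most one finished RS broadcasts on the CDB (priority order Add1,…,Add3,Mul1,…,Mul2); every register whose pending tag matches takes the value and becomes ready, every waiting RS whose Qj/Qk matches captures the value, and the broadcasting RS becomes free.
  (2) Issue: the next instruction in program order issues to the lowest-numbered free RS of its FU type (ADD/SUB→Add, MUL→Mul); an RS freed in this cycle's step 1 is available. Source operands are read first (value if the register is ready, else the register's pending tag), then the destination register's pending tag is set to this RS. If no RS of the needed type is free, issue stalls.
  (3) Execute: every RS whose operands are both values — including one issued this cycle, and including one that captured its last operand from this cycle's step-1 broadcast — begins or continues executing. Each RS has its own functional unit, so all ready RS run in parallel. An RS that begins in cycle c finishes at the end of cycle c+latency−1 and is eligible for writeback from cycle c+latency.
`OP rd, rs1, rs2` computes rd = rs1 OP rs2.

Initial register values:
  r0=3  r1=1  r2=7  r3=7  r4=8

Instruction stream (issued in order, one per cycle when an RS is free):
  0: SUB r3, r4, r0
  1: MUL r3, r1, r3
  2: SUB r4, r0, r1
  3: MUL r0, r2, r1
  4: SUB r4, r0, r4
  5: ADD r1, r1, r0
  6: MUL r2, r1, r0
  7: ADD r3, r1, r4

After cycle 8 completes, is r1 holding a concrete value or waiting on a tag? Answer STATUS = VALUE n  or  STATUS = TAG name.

STATUS = TAG Add2

c1: issue SUB r3<-Add1 | r0:3,r1:1,r2:7,r3:Add1,r4:8
c2: issue MUL r3<-Mul1 | r0:3,r1:1,r2:7,r3:Mul1,r4:8
c3: issue SUB r4<-Add2 | r0:3,r1:1,r2:7,r3:Mul1,r4:Add2
c4: CDB Add1=5; issue MUL r0<-Mul2 | r0:Mul2,r1:1,r2:7,r3:Mul1,r4:Add2
c5: issue SUB r4<-Add1 | r0:Mul2,r1:1,r2:7,r3:Mul1,r4:Add1
c6: CDB Add2=2; issue ADD r1<-Add2 | r0:Mul2,r1:Add2,r2:7,r3:Mul1,r4:Add1
c7: stall | r0:Mul2,r1:Add2,r2:7,r3:Mul1,r4:Add1
c8: stall | r0:Mul2,r1:Add2,r2:7,r3:Mul1,r4:Add1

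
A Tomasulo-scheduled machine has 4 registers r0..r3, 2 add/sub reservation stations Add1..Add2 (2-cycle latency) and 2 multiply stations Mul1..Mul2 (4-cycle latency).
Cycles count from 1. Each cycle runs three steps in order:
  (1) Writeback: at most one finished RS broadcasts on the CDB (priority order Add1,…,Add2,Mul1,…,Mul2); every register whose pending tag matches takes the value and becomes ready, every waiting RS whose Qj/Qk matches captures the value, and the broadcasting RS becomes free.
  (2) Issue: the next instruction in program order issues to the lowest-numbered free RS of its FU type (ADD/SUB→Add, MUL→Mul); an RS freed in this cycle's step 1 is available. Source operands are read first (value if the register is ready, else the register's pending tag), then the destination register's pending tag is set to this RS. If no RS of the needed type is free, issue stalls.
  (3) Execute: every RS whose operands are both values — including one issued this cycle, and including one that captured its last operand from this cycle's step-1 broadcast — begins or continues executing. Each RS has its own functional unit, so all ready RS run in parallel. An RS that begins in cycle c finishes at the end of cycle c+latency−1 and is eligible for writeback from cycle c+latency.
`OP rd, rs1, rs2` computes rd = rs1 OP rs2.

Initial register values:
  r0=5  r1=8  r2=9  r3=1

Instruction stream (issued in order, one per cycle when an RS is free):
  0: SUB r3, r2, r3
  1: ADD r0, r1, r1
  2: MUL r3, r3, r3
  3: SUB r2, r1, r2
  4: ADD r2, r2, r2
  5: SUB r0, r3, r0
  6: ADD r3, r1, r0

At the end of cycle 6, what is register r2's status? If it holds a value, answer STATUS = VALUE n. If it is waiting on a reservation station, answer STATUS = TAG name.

  c1: issue SUB r3<-Add1  regs: r0:5,r1:8,r2:9,r3:Add1
  c2: issue ADD r0<-Add2  regs: r0:Add2,r1:8,r2:9,r3:Add1
  c3: CDB Add1=8; issue MUL r3<-Mul1  regs: r0:Add2,r1:8,r2:9,r3:Mul1
  c4: CDB Add2=16; issue SUB r2<-Add1  regs: r0:16,r1:8,r2:Add1,r3:Mul1
  c5: issue ADD r2<-Add2  regs: r0:16,r1:8,r2:Add2,r3:Mul1
  c6: CDB Add1=-1; issue SUB r0<-Add1  regs: r0:Add1,r1:8,r2:Add2,r3:Mul1

STATUS = TAG Add2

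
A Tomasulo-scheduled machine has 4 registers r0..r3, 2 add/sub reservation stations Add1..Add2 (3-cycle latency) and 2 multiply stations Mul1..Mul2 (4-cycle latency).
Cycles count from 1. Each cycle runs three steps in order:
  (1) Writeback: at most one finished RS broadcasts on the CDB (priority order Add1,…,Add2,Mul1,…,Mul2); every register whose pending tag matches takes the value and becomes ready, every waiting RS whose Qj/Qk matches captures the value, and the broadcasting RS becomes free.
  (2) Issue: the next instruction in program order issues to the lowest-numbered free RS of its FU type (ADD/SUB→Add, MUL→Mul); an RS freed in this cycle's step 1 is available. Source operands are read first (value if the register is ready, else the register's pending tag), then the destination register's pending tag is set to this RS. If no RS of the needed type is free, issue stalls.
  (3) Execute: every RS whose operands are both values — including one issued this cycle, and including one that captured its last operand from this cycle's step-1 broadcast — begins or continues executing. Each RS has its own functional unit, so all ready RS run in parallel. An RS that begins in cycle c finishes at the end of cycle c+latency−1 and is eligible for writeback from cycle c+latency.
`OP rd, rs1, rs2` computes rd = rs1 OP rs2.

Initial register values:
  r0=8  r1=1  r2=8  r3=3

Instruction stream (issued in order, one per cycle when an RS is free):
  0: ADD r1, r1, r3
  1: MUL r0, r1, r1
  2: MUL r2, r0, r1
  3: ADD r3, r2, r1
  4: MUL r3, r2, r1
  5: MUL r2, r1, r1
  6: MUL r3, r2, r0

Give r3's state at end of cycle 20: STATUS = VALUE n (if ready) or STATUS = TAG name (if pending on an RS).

cycle 1: issue ADD r1<-Add1 // r0:8,r1:Add1,r2:8,r3:3
cycle 2: issue MUL r0<-Mul1 // r0:Mul1,r1:Add1,r2:8,r3:3
cycle 3: issue MUL r2<-Mul2 // r0:Mul1,r1:Add1,r2:Mul2,r3:3
cycle 4: CDB Add1=4; issue ADD r3<-Add1 // r0:Mul1,r1:4,r2:Mul2,r3:Add1
cycle 5: stall // r0:Mul1,r1:4,r2:Mul2,r3:Add1
cycle 6: stall // r0:Mul1,r1:4,r2:Mul2,r3:Add1
cycle 7: stall // r0:Mul1,r1:4,r2:Mul2,r3:Add1
cycle 8: CDB Mul1=16; issue MUL r3<-Mul1 // r0:16,r1:4,r2:Mul2,r3:Mul1
cycle 9: stall // r0:16,r1:4,r2:Mul2,r3:Mul1
cycle 10: stall // r0:16,r1:4,r2:Mul2,r3:Mul1
cycle 11: stall // r0:16,r1:4,r2:Mul2,r3:Mul1
cycle 12: CDB Mul2=64; issue MUL r2<-Mul2 // r0:16,r1:4,r2:Mul2,r3:Mul1
cycle 13: stall // r0:16,r1:4,r2:Mul2,r3:Mul1
cycle 14: stall // r0:16,r1:4,r2:Mul2,r3:Mul1
cycle 15: CDB Add1=68; stall // r0:16,r1:4,r2:Mul2,r3:Mul1
cycle 16: CDB Mul1=256; issue MUL r3<-Mul1 // r0:16,r1:4,r2:Mul2,r3:Mul1
cycle 17: CDB Mul2=16 // r0:16,r1:4,r2:16,r3:Mul1
cycle 18: - // r0:16,r1:4,r2:16,r3:Mul1
cycle 19: - // r0:16,r1:4,r2:16,r3:Mul1
cycle 20: - // r0:16,r1:4,r2:16,r3:Mul1

STATUS = TAG Mul1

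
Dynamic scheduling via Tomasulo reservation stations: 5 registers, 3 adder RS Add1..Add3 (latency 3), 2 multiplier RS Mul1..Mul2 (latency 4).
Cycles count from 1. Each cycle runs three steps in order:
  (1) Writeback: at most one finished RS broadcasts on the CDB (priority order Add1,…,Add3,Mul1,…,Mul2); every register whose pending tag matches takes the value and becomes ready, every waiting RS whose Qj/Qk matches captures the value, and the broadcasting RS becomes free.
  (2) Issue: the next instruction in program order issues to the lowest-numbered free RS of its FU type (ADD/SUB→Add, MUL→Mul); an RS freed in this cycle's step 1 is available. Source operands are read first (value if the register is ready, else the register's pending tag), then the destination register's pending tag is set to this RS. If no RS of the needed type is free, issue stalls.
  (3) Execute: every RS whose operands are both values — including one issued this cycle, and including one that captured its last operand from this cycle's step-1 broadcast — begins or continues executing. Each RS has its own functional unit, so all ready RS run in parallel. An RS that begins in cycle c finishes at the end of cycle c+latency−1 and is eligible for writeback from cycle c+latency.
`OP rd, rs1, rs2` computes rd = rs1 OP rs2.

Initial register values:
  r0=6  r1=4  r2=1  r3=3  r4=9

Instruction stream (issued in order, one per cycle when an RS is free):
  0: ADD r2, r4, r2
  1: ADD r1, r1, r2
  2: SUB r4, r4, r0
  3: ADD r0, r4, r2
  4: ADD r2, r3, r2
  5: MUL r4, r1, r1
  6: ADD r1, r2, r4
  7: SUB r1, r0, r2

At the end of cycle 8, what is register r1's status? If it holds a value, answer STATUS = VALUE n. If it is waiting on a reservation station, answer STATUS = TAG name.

STATUS = TAG Add2

  c1: issue ADD r2<-Add1  regs: r0:6,r1:4,r2:Add1,r3:3,r4:9
  c2: issue ADD r1<-Add2  regs: r0:6,r1:Add2,r2:Add1,r3:3,r4:9
  c3: issue SUB r4<-Add3  regs: r0:6,r1:Add2,r2:Add1,r3:3,r4:Add3
  c4: CDB Add1=10; issue ADD r0<-Add1  regs: r0:Add1,r1:Add2,r2:10,r3:3,r4:Add3
  c5: stall  regs: r0:Add1,r1:Add2,r2:10,r3:3,r4:Add3
  c6: CDB Add3=3; issue ADD r2<-Add3  regs: r0:Add1,r1:Add2,r2:Add3,r3:3,r4:3
  c7: CDB Add2=14; issue MUL r4<-Mul1  regs: r0:Add1,r1:14,r2:Add3,r3:3,r4:Mul1
  c8: issue ADD r1<-Add2  regs: r0:Add1,r1:Add2,r2:Add3,r3:3,r4:Mul1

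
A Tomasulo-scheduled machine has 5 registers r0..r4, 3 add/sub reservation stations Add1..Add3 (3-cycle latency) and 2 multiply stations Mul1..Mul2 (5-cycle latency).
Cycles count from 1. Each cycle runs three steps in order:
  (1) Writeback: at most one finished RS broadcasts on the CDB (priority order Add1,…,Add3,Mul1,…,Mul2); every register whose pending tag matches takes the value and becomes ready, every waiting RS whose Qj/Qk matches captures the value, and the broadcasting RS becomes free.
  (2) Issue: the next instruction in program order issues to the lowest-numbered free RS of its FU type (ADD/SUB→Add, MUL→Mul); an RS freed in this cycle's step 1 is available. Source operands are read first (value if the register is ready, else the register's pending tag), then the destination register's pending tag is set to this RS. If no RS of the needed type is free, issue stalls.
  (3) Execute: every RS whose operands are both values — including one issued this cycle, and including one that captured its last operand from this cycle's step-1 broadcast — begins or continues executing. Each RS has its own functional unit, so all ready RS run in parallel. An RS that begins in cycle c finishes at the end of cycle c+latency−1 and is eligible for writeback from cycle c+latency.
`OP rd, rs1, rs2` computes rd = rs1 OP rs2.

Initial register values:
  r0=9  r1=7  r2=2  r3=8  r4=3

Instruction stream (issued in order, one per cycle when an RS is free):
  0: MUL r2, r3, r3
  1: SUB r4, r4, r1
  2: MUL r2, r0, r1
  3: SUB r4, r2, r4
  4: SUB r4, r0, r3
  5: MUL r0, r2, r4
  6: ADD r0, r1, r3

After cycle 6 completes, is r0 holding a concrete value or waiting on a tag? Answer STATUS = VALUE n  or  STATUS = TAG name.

STATUS = TAG Mul1

  c1: issue MUL r2<-Mul1  regs: r0:9,r1:7,r2:Mul1,r3:8,r4:3
  c2: issue SUB r4<-Add1  regs: r0:9,r1:7,r2:Mul1,r3:8,r4:Add1
  c3: issue MUL r2<-Mul2  regs: r0:9,r1:7,r2:Mul2,r3:8,r4:Add1
  c4: issue SUB r4<-Add2  regs: r0:9,r1:7,r2:Mul2,r3:8,r4:Add2
  c5: CDB Add1=-4; issue SUB r4<-Add1  regs: r0:9,r1:7,r2:Mul2,r3:8,r4:Add1
  c6: CDB Mul1=64; issue MUL r0<-Mul1  regs: r0:Mul1,r1:7,r2:Mul2,r3:8,r4:Add1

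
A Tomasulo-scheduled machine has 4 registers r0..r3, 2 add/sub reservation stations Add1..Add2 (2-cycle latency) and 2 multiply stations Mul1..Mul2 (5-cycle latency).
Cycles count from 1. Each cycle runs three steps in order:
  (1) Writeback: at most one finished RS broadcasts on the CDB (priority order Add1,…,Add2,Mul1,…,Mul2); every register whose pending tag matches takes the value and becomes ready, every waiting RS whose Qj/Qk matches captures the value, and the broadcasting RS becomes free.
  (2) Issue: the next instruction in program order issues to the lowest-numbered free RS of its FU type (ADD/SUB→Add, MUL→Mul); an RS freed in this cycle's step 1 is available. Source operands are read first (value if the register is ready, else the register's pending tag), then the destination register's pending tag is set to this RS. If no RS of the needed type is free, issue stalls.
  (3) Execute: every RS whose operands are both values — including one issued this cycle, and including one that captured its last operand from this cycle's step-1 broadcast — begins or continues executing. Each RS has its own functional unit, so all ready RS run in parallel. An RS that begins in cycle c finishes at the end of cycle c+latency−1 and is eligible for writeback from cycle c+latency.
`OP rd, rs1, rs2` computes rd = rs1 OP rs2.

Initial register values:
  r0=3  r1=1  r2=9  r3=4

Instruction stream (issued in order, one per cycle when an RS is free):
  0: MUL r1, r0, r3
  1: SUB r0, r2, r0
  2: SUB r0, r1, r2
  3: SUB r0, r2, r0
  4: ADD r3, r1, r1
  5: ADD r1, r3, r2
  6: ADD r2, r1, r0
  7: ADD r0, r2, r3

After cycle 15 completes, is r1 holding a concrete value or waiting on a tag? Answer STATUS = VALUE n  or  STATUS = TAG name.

STATUS = VALUE 33

cycle 1: issue MUL r1<-Mul1 // r0:3,r1:Mul1,r2:9,r3:4
cycle 2: issue SUB r0<-Add1 // r0:Add1,r1:Mul1,r2:9,r3:4
cycle 3: issue SUB r0<-Add2 // r0:Add2,r1:Mul1,r2:9,r3:4
cycle 4: CDB Add1=6; issue SUB r0<-Add1 // r0:Add1,r1:Mul1,r2:9,r3:4
cycle 5: stall // r0:Add1,r1:Mul1,r2:9,r3:4
cycle 6: CDB Mul1=12; stall // r0:Add1,r1:12,r2:9,r3:4
cycle 7: stall // r0:Add1,r1:12,r2:9,r3:4
cycle 8: CDB Add2=3; issue ADD r3<-Add2 // r0:Add1,r1:12,r2:9,r3:Add2
cycle 9: stall // r0:Add1,r1:12,r2:9,r3:Add2
cycle 10: CDB Add1=6; issue ADD r1<-Add1 // r0:6,r1:Add1,r2:9,r3:Add2
cycle 11: CDB Add2=24; issue ADD r2<-Add2 // r0:6,r1:Add1,r2:Add2,r3:24
cycle 12: stall // r0:6,r1:Add1,r2:Add2,r3:24
cycle 13: CDB Add1=33; issue ADD r0<-Add1 // r0:Add1,r1:33,r2:Add2,r3:24
cycle 14: - // r0:Add1,r1:33,r2:Add2,r3:24
cycle 15: CDB Add2=39 // r0:Add1,r1:33,r2:39,r3:24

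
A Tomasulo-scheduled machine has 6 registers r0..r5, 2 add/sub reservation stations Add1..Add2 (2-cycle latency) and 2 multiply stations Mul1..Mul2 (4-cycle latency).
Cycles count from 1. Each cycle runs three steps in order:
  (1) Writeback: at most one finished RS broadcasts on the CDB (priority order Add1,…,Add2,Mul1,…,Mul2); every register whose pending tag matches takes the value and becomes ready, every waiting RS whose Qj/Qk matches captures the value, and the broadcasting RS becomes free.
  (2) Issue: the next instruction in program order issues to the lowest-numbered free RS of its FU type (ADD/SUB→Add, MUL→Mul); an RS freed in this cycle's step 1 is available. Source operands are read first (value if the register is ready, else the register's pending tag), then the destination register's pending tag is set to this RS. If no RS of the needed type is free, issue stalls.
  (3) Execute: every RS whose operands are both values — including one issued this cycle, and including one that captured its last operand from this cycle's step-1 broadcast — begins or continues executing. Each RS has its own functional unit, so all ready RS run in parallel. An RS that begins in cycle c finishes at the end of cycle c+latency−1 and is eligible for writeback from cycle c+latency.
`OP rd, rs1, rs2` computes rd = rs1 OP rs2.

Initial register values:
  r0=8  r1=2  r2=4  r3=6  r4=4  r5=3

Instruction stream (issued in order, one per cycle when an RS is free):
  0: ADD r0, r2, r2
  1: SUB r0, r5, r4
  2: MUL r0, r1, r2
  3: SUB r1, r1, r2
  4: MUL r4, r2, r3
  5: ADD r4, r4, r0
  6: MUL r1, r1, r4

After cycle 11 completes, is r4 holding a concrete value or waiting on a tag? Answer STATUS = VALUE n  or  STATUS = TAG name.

cycle 1: issue ADD r0<-Add1 // r0:Add1,r1:2,r2:4,r3:6,r4:4,r5:3
cycle 2: issue SUB r0<-Add2 // r0:Add2,r1:2,r2:4,r3:6,r4:4,r5:3
cycle 3: CDB Add1=8; issue MUL r0<-Mul1 // r0:Mul1,r1:2,r2:4,r3:6,r4:4,r5:3
cycle 4: CDB Add2=-1; issue SUB r1<-Add1 // r0:Mul1,r1:Add1,r2:4,r3:6,r4:4,r5:3
cycle 5: issue MUL r4<-Mul2 // r0:Mul1,r1:Add1,r2:4,r3:6,r4:Mul2,r5:3
cycle 6: CDB Add1=-2; issue ADD r4<-Add1 // r0:Mul1,r1:-2,r2:4,r3:6,r4:Add1,r5:3
cycle 7: CDB Mul1=8; issue MUL r1<-Mul1 // r0:8,r1:Mul1,r2:4,r3:6,r4:Add1,r5:3
cycle 8: - // r0:8,r1:Mul1,r2:4,r3:6,r4:Add1,r5:3
cycle 9: CDB Mul2=24 // r0:8,r1:Mul1,r2:4,r3:6,r4:Add1,r5:3
cycle 10: - // r0:8,r1:Mul1,r2:4,r3:6,r4:Add1,r5:3
cycle 11: CDB Add1=32 // r0:8,r1:Mul1,r2:4,r3:6,r4:32,r5:3

STATUS = VALUE 32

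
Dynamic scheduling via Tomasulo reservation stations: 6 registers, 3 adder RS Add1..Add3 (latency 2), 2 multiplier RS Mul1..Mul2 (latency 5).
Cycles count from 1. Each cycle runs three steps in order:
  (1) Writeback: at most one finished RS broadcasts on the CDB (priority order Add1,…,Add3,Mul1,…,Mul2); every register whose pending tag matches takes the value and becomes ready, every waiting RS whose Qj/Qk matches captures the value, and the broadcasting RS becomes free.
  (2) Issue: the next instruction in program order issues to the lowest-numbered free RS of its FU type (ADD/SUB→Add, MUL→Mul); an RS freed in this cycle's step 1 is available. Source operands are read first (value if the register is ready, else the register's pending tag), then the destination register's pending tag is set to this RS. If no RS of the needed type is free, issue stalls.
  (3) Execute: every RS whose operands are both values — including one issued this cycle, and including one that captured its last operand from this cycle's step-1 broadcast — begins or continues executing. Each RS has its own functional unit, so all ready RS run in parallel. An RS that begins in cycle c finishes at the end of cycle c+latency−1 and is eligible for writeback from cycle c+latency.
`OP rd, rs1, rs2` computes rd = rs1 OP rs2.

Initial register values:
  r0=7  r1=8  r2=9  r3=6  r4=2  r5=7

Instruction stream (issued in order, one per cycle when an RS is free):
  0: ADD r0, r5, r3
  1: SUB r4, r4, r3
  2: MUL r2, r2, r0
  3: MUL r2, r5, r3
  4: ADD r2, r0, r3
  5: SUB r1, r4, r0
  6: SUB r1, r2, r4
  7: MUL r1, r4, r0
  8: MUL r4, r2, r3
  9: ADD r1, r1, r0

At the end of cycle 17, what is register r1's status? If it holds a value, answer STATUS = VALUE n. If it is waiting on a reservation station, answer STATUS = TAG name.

cycle 1: issue ADD r0<-Add1 // r0:Add1,r1:8,r2:9,r3:6,r4:2,r5:7
cycle 2: issue SUB r4<-Add2 // r0:Add1,r1:8,r2:9,r3:6,r4:Add2,r5:7
cycle 3: CDB Add1=13; issue MUL r2<-Mul1 // r0:13,r1:8,r2:Mul1,r3:6,r4:Add2,r5:7
cycle 4: CDB Add2=-4; issue MUL r2<-Mul2 // r0:13,r1:8,r2:Mul2,r3:6,r4:-4,r5:7
cycle 5: issue ADD r2<-Add1 // r0:13,r1:8,r2:Add1,r3:6,r4:-4,r5:7
cycle 6: issue SUB r1<-Add2 // r0:13,r1:Add2,r2:Add1,r3:6,r4:-4,r5:7
cycle 7: CDB Add1=19; issue SUB r1<-Add1 // r0:13,r1:Add1,r2:19,r3:6,r4:-4,r5:7
cycle 8: CDB Add2=-17; stall // r0:13,r1:Add1,r2:19,r3:6,r4:-4,r5:7
cycle 9: CDB Add1=23; stall // r0:13,r1:23,r2:19,r3:6,r4:-4,r5:7
cycle 10: CDB Mul1=117; issue MUL r1<-Mul1 // r0:13,r1:Mul1,r2:19,r3:6,r4:-4,r5:7
cycle 11: CDB Mul2=42; issue MUL r4<-Mul2 // r0:13,r1:Mul1,r2:19,r3:6,r4:Mul2,r5:7
cycle 12: issue ADD r1<-Add1 // r0:13,r1:Add1,r2:19,r3:6,r4:Mul2,r5:7
cycle 13: - // r0:13,r1:Add1,r2:19,r3:6,r4:Mul2,r5:7
cycle 14: - // r0:13,r1:Add1,r2:19,r3:6,r4:Mul2,r5:7
cycle 15: CDB Mul1=-52 // r0:13,r1:Add1,r2:19,r3:6,r4:Mul2,r5:7
cycle 16: CDB Mul2=114 // r0:13,r1:Add1,r2:19,r3:6,r4:114,r5:7
cycle 17: CDB Add1=-39 // r0:13,r1:-39,r2:19,r3:6,r4:114,r5:7

STATUS = VALUE -39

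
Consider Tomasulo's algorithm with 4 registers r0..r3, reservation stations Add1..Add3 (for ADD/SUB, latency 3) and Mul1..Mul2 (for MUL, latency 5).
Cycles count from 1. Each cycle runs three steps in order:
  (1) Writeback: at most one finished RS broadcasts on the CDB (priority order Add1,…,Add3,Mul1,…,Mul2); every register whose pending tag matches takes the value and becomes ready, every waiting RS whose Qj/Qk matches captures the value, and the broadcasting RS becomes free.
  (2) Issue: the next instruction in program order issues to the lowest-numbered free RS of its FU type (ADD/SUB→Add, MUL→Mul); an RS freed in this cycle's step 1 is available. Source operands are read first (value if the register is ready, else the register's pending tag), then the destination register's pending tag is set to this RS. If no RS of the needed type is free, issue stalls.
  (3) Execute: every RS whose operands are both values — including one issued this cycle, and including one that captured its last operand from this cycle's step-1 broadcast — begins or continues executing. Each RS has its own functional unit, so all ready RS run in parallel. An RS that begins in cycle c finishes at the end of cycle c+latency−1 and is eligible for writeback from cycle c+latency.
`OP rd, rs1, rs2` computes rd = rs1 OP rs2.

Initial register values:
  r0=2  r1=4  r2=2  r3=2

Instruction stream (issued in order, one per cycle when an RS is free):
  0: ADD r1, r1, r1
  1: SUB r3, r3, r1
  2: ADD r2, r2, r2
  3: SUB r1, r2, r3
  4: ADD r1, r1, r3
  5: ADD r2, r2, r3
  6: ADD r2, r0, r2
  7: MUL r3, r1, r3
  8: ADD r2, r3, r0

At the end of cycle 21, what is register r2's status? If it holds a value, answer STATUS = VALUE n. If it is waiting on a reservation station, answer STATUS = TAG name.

  c1: issue ADD r1<-Add1  regs: r0:2,r1:Add1,r2:2,r3:2
  c2: issue SUB r3<-Add2  regs: r0:2,r1:Add1,r2:2,r3:Add2
  c3: issue ADD r2<-Add3  regs: r0:2,r1:Add1,r2:Add3,r3:Add2
  c4: CDB Add1=8; issue SUB r1<-Add1  regs: r0:2,r1:Add1,r2:Add3,r3:Add2
  c5: stall  regs: r0:2,r1:Add1,r2:Add3,r3:Add2
  c6: CDB Add3=4; issue ADD r1<-Add3  regs: r0:2,r1:Add3,r2:4,r3:Add2
  c7: CDB Add2=-6; issue ADD r2<-Add2  regs: r0:2,r1:Add3,r2:Add2,r3:-6
  c8: stall  regs: r0:2,r1:Add3,r2:Add2,r3:-6
  c9: stall  regs: r0:2,r1:Add3,r2:Add2,r3:-6
  c10: CDB Add1=10; issue ADD r2<-Add1  regs: r0:2,r1:Add3,r2:Add1,r3:-6
  c11: CDB Add2=-2; issue MUL r3<-Mul1  regs: r0:2,r1:Add3,r2:Add1,r3:Mul1
  c12: issue ADD r2<-Add2  regs: r0:2,r1:Add3,r2:Add2,r3:Mul1
  c13: CDB Add3=4  regs: r0:2,r1:4,r2:Add2,r3:Mul1
  c14: CDB Add1=0  regs: r0:2,r1:4,r2:Add2,r3:Mul1
  c15: -  regs: r0:2,r1:4,r2:Add2,r3:Mul1
  c16: -  regs: r0:2,r1:4,r2:Add2,r3:Mul1
  c17: -  regs: r0:2,r1:4,r2:Add2,r3:Mul1
  c18: CDB Mul1=-24  regs: r0:2,r1:4,r2:Add2,r3:-24
  c19: -  regs: r0:2,r1:4,r2:Add2,r3:-24
  c20: -  regs: r0:2,r1:4,r2:Add2,r3:-24
  c21: CDB Add2=-22  regs: r0:2,r1:4,r2:-22,r3:-24

STATUS = VALUE -22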